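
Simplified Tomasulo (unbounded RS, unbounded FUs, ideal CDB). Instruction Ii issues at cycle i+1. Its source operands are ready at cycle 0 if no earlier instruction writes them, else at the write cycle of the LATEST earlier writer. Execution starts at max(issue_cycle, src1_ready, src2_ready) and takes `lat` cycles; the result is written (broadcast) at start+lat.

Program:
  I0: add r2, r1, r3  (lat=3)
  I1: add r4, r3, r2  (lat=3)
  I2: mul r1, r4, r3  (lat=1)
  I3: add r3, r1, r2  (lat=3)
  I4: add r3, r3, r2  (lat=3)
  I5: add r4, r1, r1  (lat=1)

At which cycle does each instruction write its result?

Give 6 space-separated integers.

I0 add r2: issue@1 deps=(None,None) exec_start@1 write@4
I1 add r4: issue@2 deps=(None,0) exec_start@4 write@7
I2 mul r1: issue@3 deps=(1,None) exec_start@7 write@8
I3 add r3: issue@4 deps=(2,0) exec_start@8 write@11
I4 add r3: issue@5 deps=(3,0) exec_start@11 write@14
I5 add r4: issue@6 deps=(2,2) exec_start@8 write@9

Answer: 4 7 8 11 14 9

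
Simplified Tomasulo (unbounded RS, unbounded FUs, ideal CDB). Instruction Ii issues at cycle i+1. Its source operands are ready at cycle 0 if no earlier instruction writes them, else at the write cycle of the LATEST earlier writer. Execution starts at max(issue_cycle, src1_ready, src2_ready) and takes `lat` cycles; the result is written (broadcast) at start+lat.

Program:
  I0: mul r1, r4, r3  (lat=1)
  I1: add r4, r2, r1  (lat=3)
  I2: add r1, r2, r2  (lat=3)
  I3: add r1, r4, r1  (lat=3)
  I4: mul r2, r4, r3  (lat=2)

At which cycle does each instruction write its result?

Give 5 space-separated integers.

I0 mul r1: issue@1 deps=(None,None) exec_start@1 write@2
I1 add r4: issue@2 deps=(None,0) exec_start@2 write@5
I2 add r1: issue@3 deps=(None,None) exec_start@3 write@6
I3 add r1: issue@4 deps=(1,2) exec_start@6 write@9
I4 mul r2: issue@5 deps=(1,None) exec_start@5 write@7

Answer: 2 5 6 9 7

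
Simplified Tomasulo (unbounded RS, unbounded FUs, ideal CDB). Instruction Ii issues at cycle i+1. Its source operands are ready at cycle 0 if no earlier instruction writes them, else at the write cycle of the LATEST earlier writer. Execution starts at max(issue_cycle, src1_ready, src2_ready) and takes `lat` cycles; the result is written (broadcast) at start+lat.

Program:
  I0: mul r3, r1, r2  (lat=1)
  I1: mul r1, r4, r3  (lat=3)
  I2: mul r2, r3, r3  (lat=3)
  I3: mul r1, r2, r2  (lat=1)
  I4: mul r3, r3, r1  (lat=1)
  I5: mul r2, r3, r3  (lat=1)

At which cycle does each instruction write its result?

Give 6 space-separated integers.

I0 mul r3: issue@1 deps=(None,None) exec_start@1 write@2
I1 mul r1: issue@2 deps=(None,0) exec_start@2 write@5
I2 mul r2: issue@3 deps=(0,0) exec_start@3 write@6
I3 mul r1: issue@4 deps=(2,2) exec_start@6 write@7
I4 mul r3: issue@5 deps=(0,3) exec_start@7 write@8
I5 mul r2: issue@6 deps=(4,4) exec_start@8 write@9

Answer: 2 5 6 7 8 9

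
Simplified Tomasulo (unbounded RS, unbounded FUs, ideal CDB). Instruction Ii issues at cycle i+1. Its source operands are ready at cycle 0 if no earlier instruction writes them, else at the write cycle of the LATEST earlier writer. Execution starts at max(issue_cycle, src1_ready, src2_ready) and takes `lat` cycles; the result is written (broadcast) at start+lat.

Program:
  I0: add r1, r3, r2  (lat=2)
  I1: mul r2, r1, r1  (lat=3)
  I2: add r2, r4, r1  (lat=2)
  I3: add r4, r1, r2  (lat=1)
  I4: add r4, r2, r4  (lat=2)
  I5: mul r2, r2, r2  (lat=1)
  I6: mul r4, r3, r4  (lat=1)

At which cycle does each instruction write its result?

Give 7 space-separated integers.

I0 add r1: issue@1 deps=(None,None) exec_start@1 write@3
I1 mul r2: issue@2 deps=(0,0) exec_start@3 write@6
I2 add r2: issue@3 deps=(None,0) exec_start@3 write@5
I3 add r4: issue@4 deps=(0,2) exec_start@5 write@6
I4 add r4: issue@5 deps=(2,3) exec_start@6 write@8
I5 mul r2: issue@6 deps=(2,2) exec_start@6 write@7
I6 mul r4: issue@7 deps=(None,4) exec_start@8 write@9

Answer: 3 6 5 6 8 7 9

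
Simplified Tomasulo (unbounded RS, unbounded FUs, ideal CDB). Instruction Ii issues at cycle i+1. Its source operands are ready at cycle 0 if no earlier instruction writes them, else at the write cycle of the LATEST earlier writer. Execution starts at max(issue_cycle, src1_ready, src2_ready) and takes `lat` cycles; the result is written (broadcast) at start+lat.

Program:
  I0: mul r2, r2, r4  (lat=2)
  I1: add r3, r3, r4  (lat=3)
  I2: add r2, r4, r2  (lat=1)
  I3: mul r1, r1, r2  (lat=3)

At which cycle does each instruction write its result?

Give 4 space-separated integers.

Answer: 3 5 4 7

Derivation:
I0 mul r2: issue@1 deps=(None,None) exec_start@1 write@3
I1 add r3: issue@2 deps=(None,None) exec_start@2 write@5
I2 add r2: issue@3 deps=(None,0) exec_start@3 write@4
I3 mul r1: issue@4 deps=(None,2) exec_start@4 write@7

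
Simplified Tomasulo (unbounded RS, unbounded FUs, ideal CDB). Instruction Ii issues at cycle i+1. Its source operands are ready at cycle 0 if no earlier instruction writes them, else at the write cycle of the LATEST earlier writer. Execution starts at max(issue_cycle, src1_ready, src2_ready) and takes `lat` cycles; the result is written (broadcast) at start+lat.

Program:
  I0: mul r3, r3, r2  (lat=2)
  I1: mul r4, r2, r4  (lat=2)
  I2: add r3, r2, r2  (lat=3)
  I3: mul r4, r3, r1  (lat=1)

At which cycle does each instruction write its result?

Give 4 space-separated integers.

I0 mul r3: issue@1 deps=(None,None) exec_start@1 write@3
I1 mul r4: issue@2 deps=(None,None) exec_start@2 write@4
I2 add r3: issue@3 deps=(None,None) exec_start@3 write@6
I3 mul r4: issue@4 deps=(2,None) exec_start@6 write@7

Answer: 3 4 6 7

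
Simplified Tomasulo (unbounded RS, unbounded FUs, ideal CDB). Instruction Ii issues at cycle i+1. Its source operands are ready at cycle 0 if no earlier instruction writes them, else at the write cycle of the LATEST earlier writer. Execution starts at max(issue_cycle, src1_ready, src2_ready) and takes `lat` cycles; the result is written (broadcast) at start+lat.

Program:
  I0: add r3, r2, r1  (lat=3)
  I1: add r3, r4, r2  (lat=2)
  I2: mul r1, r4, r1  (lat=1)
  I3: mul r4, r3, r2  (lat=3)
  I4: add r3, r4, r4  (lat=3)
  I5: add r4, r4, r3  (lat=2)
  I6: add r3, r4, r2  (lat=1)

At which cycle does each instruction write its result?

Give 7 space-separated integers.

Answer: 4 4 4 7 10 12 13

Derivation:
I0 add r3: issue@1 deps=(None,None) exec_start@1 write@4
I1 add r3: issue@2 deps=(None,None) exec_start@2 write@4
I2 mul r1: issue@3 deps=(None,None) exec_start@3 write@4
I3 mul r4: issue@4 deps=(1,None) exec_start@4 write@7
I4 add r3: issue@5 deps=(3,3) exec_start@7 write@10
I5 add r4: issue@6 deps=(3,4) exec_start@10 write@12
I6 add r3: issue@7 deps=(5,None) exec_start@12 write@13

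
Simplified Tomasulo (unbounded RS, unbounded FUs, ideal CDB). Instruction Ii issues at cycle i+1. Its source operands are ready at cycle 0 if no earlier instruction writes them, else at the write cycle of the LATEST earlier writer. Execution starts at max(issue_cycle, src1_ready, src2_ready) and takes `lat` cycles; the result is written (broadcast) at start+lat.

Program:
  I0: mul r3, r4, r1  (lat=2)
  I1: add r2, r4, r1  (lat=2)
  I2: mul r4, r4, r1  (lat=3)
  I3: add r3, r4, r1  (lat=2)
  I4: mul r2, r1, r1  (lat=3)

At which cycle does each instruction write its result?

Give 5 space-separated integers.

I0 mul r3: issue@1 deps=(None,None) exec_start@1 write@3
I1 add r2: issue@2 deps=(None,None) exec_start@2 write@4
I2 mul r4: issue@3 deps=(None,None) exec_start@3 write@6
I3 add r3: issue@4 deps=(2,None) exec_start@6 write@8
I4 mul r2: issue@5 deps=(None,None) exec_start@5 write@8

Answer: 3 4 6 8 8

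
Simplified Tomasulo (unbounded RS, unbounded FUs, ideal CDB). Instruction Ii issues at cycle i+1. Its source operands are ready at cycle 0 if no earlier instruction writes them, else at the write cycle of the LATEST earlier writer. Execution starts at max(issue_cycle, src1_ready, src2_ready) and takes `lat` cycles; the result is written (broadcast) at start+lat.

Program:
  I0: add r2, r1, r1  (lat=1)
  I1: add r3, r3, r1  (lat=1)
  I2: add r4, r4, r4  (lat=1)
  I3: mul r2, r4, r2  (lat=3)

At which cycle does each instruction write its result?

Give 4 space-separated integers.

Answer: 2 3 4 7

Derivation:
I0 add r2: issue@1 deps=(None,None) exec_start@1 write@2
I1 add r3: issue@2 deps=(None,None) exec_start@2 write@3
I2 add r4: issue@3 deps=(None,None) exec_start@3 write@4
I3 mul r2: issue@4 deps=(2,0) exec_start@4 write@7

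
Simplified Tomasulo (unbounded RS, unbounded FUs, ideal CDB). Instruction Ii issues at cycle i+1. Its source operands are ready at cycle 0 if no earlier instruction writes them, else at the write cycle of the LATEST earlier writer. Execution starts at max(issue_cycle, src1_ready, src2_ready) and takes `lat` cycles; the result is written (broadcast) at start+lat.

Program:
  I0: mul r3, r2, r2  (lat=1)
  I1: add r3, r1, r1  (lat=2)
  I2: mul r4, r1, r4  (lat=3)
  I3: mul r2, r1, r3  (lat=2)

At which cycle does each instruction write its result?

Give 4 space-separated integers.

Answer: 2 4 6 6

Derivation:
I0 mul r3: issue@1 deps=(None,None) exec_start@1 write@2
I1 add r3: issue@2 deps=(None,None) exec_start@2 write@4
I2 mul r4: issue@3 deps=(None,None) exec_start@3 write@6
I3 mul r2: issue@4 deps=(None,1) exec_start@4 write@6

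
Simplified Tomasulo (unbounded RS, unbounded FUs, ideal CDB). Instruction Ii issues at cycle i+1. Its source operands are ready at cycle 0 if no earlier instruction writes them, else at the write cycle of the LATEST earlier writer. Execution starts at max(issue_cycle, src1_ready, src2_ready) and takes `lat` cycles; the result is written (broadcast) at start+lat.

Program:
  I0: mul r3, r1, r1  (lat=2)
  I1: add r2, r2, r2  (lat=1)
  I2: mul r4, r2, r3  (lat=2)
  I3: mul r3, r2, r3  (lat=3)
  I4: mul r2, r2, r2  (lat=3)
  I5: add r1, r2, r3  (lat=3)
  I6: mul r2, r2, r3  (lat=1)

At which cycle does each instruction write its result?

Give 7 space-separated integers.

I0 mul r3: issue@1 deps=(None,None) exec_start@1 write@3
I1 add r2: issue@2 deps=(None,None) exec_start@2 write@3
I2 mul r4: issue@3 deps=(1,0) exec_start@3 write@5
I3 mul r3: issue@4 deps=(1,0) exec_start@4 write@7
I4 mul r2: issue@5 deps=(1,1) exec_start@5 write@8
I5 add r1: issue@6 deps=(4,3) exec_start@8 write@11
I6 mul r2: issue@7 deps=(4,3) exec_start@8 write@9

Answer: 3 3 5 7 8 11 9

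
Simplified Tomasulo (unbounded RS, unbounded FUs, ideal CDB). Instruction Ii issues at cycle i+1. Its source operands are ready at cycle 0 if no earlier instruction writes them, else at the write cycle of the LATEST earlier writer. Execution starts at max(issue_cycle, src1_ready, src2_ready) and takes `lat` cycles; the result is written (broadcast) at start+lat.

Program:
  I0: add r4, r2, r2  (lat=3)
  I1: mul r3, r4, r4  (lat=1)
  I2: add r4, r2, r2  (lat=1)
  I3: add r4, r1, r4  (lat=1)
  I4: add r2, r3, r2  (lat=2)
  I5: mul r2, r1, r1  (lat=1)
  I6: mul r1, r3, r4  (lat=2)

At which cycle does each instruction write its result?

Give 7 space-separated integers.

Answer: 4 5 4 5 7 7 9

Derivation:
I0 add r4: issue@1 deps=(None,None) exec_start@1 write@4
I1 mul r3: issue@2 deps=(0,0) exec_start@4 write@5
I2 add r4: issue@3 deps=(None,None) exec_start@3 write@4
I3 add r4: issue@4 deps=(None,2) exec_start@4 write@5
I4 add r2: issue@5 deps=(1,None) exec_start@5 write@7
I5 mul r2: issue@6 deps=(None,None) exec_start@6 write@7
I6 mul r1: issue@7 deps=(1,3) exec_start@7 write@9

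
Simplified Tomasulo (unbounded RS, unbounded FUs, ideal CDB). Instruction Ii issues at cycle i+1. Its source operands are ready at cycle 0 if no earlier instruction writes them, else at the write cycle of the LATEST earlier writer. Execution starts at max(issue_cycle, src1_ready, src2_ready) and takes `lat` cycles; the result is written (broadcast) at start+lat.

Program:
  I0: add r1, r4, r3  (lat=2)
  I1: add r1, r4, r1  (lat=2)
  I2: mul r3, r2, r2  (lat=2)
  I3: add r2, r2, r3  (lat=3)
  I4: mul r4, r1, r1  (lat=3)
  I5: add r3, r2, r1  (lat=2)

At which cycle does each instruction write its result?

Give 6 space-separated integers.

I0 add r1: issue@1 deps=(None,None) exec_start@1 write@3
I1 add r1: issue@2 deps=(None,0) exec_start@3 write@5
I2 mul r3: issue@3 deps=(None,None) exec_start@3 write@5
I3 add r2: issue@4 deps=(None,2) exec_start@5 write@8
I4 mul r4: issue@5 deps=(1,1) exec_start@5 write@8
I5 add r3: issue@6 deps=(3,1) exec_start@8 write@10

Answer: 3 5 5 8 8 10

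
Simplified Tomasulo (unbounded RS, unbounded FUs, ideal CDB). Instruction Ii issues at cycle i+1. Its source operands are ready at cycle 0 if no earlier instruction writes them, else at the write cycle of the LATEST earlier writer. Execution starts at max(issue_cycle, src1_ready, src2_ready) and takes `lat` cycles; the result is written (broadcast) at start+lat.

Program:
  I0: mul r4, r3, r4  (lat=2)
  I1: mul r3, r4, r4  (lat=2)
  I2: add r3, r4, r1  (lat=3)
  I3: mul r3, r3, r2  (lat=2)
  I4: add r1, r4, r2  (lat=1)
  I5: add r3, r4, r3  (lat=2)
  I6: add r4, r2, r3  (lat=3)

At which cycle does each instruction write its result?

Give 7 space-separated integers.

I0 mul r4: issue@1 deps=(None,None) exec_start@1 write@3
I1 mul r3: issue@2 deps=(0,0) exec_start@3 write@5
I2 add r3: issue@3 deps=(0,None) exec_start@3 write@6
I3 mul r3: issue@4 deps=(2,None) exec_start@6 write@8
I4 add r1: issue@5 deps=(0,None) exec_start@5 write@6
I5 add r3: issue@6 deps=(0,3) exec_start@8 write@10
I6 add r4: issue@7 deps=(None,5) exec_start@10 write@13

Answer: 3 5 6 8 6 10 13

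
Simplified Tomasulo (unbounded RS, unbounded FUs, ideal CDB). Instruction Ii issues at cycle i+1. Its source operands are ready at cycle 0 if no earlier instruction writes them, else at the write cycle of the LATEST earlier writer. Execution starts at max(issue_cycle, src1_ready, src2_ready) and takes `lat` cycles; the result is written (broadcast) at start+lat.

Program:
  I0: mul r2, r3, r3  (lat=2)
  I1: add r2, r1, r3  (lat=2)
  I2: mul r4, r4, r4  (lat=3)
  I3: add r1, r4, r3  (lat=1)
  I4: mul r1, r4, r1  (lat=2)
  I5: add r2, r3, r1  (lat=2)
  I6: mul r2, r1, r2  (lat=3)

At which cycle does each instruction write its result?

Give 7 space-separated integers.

Answer: 3 4 6 7 9 11 14

Derivation:
I0 mul r2: issue@1 deps=(None,None) exec_start@1 write@3
I1 add r2: issue@2 deps=(None,None) exec_start@2 write@4
I2 mul r4: issue@3 deps=(None,None) exec_start@3 write@6
I3 add r1: issue@4 deps=(2,None) exec_start@6 write@7
I4 mul r1: issue@5 deps=(2,3) exec_start@7 write@9
I5 add r2: issue@6 deps=(None,4) exec_start@9 write@11
I6 mul r2: issue@7 deps=(4,5) exec_start@11 write@14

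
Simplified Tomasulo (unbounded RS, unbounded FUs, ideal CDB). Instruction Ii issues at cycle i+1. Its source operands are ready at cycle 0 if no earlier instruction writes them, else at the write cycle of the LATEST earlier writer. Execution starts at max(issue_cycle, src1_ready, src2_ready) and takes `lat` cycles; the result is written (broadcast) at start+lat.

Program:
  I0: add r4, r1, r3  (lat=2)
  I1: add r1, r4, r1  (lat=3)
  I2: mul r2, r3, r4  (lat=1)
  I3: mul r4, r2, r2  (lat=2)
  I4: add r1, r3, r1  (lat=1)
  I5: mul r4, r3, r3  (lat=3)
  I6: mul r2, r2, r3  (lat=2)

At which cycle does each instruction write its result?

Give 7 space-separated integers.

I0 add r4: issue@1 deps=(None,None) exec_start@1 write@3
I1 add r1: issue@2 deps=(0,None) exec_start@3 write@6
I2 mul r2: issue@3 deps=(None,0) exec_start@3 write@4
I3 mul r4: issue@4 deps=(2,2) exec_start@4 write@6
I4 add r1: issue@5 deps=(None,1) exec_start@6 write@7
I5 mul r4: issue@6 deps=(None,None) exec_start@6 write@9
I6 mul r2: issue@7 deps=(2,None) exec_start@7 write@9

Answer: 3 6 4 6 7 9 9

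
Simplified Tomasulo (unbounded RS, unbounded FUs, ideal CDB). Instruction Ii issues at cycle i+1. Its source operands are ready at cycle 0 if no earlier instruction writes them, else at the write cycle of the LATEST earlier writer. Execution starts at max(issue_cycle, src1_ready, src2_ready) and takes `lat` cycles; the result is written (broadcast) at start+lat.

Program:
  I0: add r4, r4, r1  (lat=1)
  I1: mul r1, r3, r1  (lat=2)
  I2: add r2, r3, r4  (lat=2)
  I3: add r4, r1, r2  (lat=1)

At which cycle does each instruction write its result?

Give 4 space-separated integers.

Answer: 2 4 5 6

Derivation:
I0 add r4: issue@1 deps=(None,None) exec_start@1 write@2
I1 mul r1: issue@2 deps=(None,None) exec_start@2 write@4
I2 add r2: issue@3 deps=(None,0) exec_start@3 write@5
I3 add r4: issue@4 deps=(1,2) exec_start@5 write@6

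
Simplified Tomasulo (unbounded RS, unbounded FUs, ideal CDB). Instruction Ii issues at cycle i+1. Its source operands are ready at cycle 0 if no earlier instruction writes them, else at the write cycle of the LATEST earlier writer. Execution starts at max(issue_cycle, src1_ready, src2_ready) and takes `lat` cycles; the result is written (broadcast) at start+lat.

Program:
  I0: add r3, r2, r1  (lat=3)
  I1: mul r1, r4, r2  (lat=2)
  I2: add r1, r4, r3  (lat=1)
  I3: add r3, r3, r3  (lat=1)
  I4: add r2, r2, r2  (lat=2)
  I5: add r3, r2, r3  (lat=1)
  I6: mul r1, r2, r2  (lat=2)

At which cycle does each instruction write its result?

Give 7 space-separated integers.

Answer: 4 4 5 5 7 8 9

Derivation:
I0 add r3: issue@1 deps=(None,None) exec_start@1 write@4
I1 mul r1: issue@2 deps=(None,None) exec_start@2 write@4
I2 add r1: issue@3 deps=(None,0) exec_start@4 write@5
I3 add r3: issue@4 deps=(0,0) exec_start@4 write@5
I4 add r2: issue@5 deps=(None,None) exec_start@5 write@7
I5 add r3: issue@6 deps=(4,3) exec_start@7 write@8
I6 mul r1: issue@7 deps=(4,4) exec_start@7 write@9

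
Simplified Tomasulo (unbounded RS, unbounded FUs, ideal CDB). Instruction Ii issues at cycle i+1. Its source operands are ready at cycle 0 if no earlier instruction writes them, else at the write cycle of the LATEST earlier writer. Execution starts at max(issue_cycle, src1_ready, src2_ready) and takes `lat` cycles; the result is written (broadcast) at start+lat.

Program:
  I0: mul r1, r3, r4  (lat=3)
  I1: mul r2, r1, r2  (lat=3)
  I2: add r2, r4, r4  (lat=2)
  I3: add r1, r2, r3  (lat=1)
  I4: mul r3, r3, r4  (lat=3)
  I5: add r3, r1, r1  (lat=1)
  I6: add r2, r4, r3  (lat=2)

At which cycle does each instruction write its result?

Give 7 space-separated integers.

I0 mul r1: issue@1 deps=(None,None) exec_start@1 write@4
I1 mul r2: issue@2 deps=(0,None) exec_start@4 write@7
I2 add r2: issue@3 deps=(None,None) exec_start@3 write@5
I3 add r1: issue@4 deps=(2,None) exec_start@5 write@6
I4 mul r3: issue@5 deps=(None,None) exec_start@5 write@8
I5 add r3: issue@6 deps=(3,3) exec_start@6 write@7
I6 add r2: issue@7 deps=(None,5) exec_start@7 write@9

Answer: 4 7 5 6 8 7 9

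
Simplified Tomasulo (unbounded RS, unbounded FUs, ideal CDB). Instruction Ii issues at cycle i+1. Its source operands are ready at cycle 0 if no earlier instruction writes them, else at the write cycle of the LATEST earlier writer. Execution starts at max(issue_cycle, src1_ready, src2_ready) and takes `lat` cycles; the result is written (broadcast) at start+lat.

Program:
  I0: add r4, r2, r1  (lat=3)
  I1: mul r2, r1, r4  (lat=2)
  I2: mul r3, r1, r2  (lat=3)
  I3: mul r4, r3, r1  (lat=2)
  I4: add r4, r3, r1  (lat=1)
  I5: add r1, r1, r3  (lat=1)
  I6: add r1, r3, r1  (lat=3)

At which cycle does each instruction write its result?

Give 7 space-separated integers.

I0 add r4: issue@1 deps=(None,None) exec_start@1 write@4
I1 mul r2: issue@2 deps=(None,0) exec_start@4 write@6
I2 mul r3: issue@3 deps=(None,1) exec_start@6 write@9
I3 mul r4: issue@4 deps=(2,None) exec_start@9 write@11
I4 add r4: issue@5 deps=(2,None) exec_start@9 write@10
I5 add r1: issue@6 deps=(None,2) exec_start@9 write@10
I6 add r1: issue@7 deps=(2,5) exec_start@10 write@13

Answer: 4 6 9 11 10 10 13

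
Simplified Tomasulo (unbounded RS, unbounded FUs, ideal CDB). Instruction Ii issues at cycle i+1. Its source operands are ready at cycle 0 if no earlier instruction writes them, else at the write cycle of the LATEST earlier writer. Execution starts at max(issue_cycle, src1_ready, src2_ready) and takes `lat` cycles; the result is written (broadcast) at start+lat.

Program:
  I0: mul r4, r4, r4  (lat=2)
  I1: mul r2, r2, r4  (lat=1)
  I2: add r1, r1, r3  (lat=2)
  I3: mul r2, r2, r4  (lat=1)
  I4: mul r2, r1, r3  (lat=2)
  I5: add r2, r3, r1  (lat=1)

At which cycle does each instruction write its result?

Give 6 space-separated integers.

I0 mul r4: issue@1 deps=(None,None) exec_start@1 write@3
I1 mul r2: issue@2 deps=(None,0) exec_start@3 write@4
I2 add r1: issue@3 deps=(None,None) exec_start@3 write@5
I3 mul r2: issue@4 deps=(1,0) exec_start@4 write@5
I4 mul r2: issue@5 deps=(2,None) exec_start@5 write@7
I5 add r2: issue@6 deps=(None,2) exec_start@6 write@7

Answer: 3 4 5 5 7 7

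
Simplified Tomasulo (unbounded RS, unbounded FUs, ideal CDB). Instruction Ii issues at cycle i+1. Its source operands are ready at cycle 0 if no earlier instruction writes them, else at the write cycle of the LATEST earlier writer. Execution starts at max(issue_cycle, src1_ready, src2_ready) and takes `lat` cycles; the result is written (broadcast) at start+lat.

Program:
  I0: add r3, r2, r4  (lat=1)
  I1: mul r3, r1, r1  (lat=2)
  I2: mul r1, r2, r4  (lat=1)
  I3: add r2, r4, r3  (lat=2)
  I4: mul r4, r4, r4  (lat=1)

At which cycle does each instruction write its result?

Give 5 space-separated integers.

Answer: 2 4 4 6 6

Derivation:
I0 add r3: issue@1 deps=(None,None) exec_start@1 write@2
I1 mul r3: issue@2 deps=(None,None) exec_start@2 write@4
I2 mul r1: issue@3 deps=(None,None) exec_start@3 write@4
I3 add r2: issue@4 deps=(None,1) exec_start@4 write@6
I4 mul r4: issue@5 deps=(None,None) exec_start@5 write@6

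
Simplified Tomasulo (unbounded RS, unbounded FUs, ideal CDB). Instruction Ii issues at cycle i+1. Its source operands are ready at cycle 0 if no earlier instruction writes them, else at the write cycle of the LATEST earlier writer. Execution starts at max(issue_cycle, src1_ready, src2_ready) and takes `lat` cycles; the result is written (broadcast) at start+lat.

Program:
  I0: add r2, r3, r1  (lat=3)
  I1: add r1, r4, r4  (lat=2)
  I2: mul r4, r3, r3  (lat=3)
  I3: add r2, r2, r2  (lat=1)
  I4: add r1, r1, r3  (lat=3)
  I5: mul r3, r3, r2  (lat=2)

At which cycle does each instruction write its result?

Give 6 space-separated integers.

Answer: 4 4 6 5 8 8

Derivation:
I0 add r2: issue@1 deps=(None,None) exec_start@1 write@4
I1 add r1: issue@2 deps=(None,None) exec_start@2 write@4
I2 mul r4: issue@3 deps=(None,None) exec_start@3 write@6
I3 add r2: issue@4 deps=(0,0) exec_start@4 write@5
I4 add r1: issue@5 deps=(1,None) exec_start@5 write@8
I5 mul r3: issue@6 deps=(None,3) exec_start@6 write@8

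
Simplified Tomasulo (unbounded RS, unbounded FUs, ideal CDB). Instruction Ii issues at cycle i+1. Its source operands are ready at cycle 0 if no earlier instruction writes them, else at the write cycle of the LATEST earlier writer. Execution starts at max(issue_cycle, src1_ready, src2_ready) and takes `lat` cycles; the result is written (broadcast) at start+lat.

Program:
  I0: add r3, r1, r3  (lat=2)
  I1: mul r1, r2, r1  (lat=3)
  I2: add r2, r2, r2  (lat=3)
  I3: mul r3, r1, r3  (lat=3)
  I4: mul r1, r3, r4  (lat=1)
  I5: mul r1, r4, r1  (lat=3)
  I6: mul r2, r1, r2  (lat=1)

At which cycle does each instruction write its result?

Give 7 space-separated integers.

I0 add r3: issue@1 deps=(None,None) exec_start@1 write@3
I1 mul r1: issue@2 deps=(None,None) exec_start@2 write@5
I2 add r2: issue@3 deps=(None,None) exec_start@3 write@6
I3 mul r3: issue@4 deps=(1,0) exec_start@5 write@8
I4 mul r1: issue@5 deps=(3,None) exec_start@8 write@9
I5 mul r1: issue@6 deps=(None,4) exec_start@9 write@12
I6 mul r2: issue@7 deps=(5,2) exec_start@12 write@13

Answer: 3 5 6 8 9 12 13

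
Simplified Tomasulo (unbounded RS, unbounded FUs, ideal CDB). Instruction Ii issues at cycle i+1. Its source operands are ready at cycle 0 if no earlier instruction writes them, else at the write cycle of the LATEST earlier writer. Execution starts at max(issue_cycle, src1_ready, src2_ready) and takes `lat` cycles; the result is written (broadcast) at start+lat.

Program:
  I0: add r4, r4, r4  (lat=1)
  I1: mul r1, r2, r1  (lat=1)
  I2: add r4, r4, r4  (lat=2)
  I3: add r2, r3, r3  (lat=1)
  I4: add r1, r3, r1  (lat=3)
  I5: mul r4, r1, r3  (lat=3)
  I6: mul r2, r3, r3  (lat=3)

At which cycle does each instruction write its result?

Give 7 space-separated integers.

I0 add r4: issue@1 deps=(None,None) exec_start@1 write@2
I1 mul r1: issue@2 deps=(None,None) exec_start@2 write@3
I2 add r4: issue@3 deps=(0,0) exec_start@3 write@5
I3 add r2: issue@4 deps=(None,None) exec_start@4 write@5
I4 add r1: issue@5 deps=(None,1) exec_start@5 write@8
I5 mul r4: issue@6 deps=(4,None) exec_start@8 write@11
I6 mul r2: issue@7 deps=(None,None) exec_start@7 write@10

Answer: 2 3 5 5 8 11 10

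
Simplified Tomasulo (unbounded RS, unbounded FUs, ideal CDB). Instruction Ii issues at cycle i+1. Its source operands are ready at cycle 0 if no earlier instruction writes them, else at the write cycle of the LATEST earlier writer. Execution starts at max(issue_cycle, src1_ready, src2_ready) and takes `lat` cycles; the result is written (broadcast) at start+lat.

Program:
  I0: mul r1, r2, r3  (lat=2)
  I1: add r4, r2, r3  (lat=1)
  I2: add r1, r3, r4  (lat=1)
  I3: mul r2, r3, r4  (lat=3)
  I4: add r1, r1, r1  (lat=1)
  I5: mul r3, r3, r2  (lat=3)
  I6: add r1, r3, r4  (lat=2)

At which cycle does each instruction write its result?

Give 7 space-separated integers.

I0 mul r1: issue@1 deps=(None,None) exec_start@1 write@3
I1 add r4: issue@2 deps=(None,None) exec_start@2 write@3
I2 add r1: issue@3 deps=(None,1) exec_start@3 write@4
I3 mul r2: issue@4 deps=(None,1) exec_start@4 write@7
I4 add r1: issue@5 deps=(2,2) exec_start@5 write@6
I5 mul r3: issue@6 deps=(None,3) exec_start@7 write@10
I6 add r1: issue@7 deps=(5,1) exec_start@10 write@12

Answer: 3 3 4 7 6 10 12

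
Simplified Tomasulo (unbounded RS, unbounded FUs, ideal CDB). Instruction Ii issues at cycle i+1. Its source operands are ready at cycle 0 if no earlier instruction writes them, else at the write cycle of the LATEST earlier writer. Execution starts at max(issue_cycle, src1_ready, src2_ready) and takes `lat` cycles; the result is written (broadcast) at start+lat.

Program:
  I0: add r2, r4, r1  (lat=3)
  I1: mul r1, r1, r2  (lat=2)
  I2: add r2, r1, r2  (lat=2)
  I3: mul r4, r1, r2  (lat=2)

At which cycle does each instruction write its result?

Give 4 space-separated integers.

Answer: 4 6 8 10

Derivation:
I0 add r2: issue@1 deps=(None,None) exec_start@1 write@4
I1 mul r1: issue@2 deps=(None,0) exec_start@4 write@6
I2 add r2: issue@3 deps=(1,0) exec_start@6 write@8
I3 mul r4: issue@4 deps=(1,2) exec_start@8 write@10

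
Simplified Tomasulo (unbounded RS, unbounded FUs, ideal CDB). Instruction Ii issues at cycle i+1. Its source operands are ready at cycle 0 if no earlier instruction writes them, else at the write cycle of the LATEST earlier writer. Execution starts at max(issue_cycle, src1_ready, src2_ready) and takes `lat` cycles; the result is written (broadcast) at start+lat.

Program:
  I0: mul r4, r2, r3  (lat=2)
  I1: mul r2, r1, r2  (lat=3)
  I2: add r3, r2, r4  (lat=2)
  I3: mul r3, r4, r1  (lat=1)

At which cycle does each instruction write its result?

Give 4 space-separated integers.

Answer: 3 5 7 5

Derivation:
I0 mul r4: issue@1 deps=(None,None) exec_start@1 write@3
I1 mul r2: issue@2 deps=(None,None) exec_start@2 write@5
I2 add r3: issue@3 deps=(1,0) exec_start@5 write@7
I3 mul r3: issue@4 deps=(0,None) exec_start@4 write@5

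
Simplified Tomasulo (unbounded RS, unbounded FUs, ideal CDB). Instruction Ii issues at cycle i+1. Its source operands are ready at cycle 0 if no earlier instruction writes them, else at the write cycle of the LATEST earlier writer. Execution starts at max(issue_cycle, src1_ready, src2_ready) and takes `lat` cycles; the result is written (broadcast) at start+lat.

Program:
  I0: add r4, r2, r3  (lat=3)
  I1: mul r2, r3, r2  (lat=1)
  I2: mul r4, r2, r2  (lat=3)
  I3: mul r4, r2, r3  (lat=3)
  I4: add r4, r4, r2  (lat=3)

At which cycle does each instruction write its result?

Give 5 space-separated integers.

I0 add r4: issue@1 deps=(None,None) exec_start@1 write@4
I1 mul r2: issue@2 deps=(None,None) exec_start@2 write@3
I2 mul r4: issue@3 deps=(1,1) exec_start@3 write@6
I3 mul r4: issue@4 deps=(1,None) exec_start@4 write@7
I4 add r4: issue@5 deps=(3,1) exec_start@7 write@10

Answer: 4 3 6 7 10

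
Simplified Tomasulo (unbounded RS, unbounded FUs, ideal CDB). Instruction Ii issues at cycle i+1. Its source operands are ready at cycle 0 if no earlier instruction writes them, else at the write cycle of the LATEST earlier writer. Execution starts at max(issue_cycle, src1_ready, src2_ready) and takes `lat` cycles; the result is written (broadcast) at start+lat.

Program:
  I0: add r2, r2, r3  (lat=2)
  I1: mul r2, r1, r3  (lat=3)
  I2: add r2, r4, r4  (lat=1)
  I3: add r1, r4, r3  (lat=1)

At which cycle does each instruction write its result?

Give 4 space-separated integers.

Answer: 3 5 4 5

Derivation:
I0 add r2: issue@1 deps=(None,None) exec_start@1 write@3
I1 mul r2: issue@2 deps=(None,None) exec_start@2 write@5
I2 add r2: issue@3 deps=(None,None) exec_start@3 write@4
I3 add r1: issue@4 deps=(None,None) exec_start@4 write@5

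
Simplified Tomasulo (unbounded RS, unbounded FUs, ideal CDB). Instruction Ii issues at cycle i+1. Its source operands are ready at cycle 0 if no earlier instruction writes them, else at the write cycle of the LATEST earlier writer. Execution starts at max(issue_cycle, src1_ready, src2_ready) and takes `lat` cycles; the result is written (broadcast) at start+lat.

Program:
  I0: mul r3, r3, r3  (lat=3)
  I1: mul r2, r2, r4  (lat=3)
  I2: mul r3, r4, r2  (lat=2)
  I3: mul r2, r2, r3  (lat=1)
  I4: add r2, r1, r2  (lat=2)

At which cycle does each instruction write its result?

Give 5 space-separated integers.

Answer: 4 5 7 8 10

Derivation:
I0 mul r3: issue@1 deps=(None,None) exec_start@1 write@4
I1 mul r2: issue@2 deps=(None,None) exec_start@2 write@5
I2 mul r3: issue@3 deps=(None,1) exec_start@5 write@7
I3 mul r2: issue@4 deps=(1,2) exec_start@7 write@8
I4 add r2: issue@5 deps=(None,3) exec_start@8 write@10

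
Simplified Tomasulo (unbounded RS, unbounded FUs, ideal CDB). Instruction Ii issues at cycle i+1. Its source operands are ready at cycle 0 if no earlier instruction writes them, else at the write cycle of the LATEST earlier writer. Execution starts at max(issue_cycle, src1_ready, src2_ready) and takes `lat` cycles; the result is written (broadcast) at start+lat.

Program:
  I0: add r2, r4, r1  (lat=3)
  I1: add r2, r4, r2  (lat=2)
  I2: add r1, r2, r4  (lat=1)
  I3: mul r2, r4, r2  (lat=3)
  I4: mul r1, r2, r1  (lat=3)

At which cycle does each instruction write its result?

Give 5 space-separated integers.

I0 add r2: issue@1 deps=(None,None) exec_start@1 write@4
I1 add r2: issue@2 deps=(None,0) exec_start@4 write@6
I2 add r1: issue@3 deps=(1,None) exec_start@6 write@7
I3 mul r2: issue@4 deps=(None,1) exec_start@6 write@9
I4 mul r1: issue@5 deps=(3,2) exec_start@9 write@12

Answer: 4 6 7 9 12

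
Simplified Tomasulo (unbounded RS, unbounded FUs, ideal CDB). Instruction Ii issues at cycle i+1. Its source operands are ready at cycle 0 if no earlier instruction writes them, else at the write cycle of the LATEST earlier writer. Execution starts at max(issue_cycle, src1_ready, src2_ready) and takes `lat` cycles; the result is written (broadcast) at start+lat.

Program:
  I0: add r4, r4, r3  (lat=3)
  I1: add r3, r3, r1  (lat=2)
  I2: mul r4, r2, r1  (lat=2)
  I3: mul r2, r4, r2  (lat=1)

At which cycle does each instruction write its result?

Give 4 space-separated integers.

Answer: 4 4 5 6

Derivation:
I0 add r4: issue@1 deps=(None,None) exec_start@1 write@4
I1 add r3: issue@2 deps=(None,None) exec_start@2 write@4
I2 mul r4: issue@3 deps=(None,None) exec_start@3 write@5
I3 mul r2: issue@4 deps=(2,None) exec_start@5 write@6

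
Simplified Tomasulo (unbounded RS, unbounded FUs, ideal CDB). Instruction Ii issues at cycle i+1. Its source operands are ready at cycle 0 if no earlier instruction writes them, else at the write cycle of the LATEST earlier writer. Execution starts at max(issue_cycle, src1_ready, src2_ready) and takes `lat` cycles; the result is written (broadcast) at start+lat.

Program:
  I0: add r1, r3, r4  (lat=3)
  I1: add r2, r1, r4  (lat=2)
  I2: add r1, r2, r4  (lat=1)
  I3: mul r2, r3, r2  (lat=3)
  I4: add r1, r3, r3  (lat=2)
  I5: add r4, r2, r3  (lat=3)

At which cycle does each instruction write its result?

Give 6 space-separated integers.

I0 add r1: issue@1 deps=(None,None) exec_start@1 write@4
I1 add r2: issue@2 deps=(0,None) exec_start@4 write@6
I2 add r1: issue@3 deps=(1,None) exec_start@6 write@7
I3 mul r2: issue@4 deps=(None,1) exec_start@6 write@9
I4 add r1: issue@5 deps=(None,None) exec_start@5 write@7
I5 add r4: issue@6 deps=(3,None) exec_start@9 write@12

Answer: 4 6 7 9 7 12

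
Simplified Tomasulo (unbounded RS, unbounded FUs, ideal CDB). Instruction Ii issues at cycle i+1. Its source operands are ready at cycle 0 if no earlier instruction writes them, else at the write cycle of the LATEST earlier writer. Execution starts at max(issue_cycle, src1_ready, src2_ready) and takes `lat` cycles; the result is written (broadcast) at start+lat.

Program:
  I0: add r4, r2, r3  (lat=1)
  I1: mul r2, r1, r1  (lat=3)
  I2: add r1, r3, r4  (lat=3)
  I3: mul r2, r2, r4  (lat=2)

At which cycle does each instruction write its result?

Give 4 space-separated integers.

I0 add r4: issue@1 deps=(None,None) exec_start@1 write@2
I1 mul r2: issue@2 deps=(None,None) exec_start@2 write@5
I2 add r1: issue@3 deps=(None,0) exec_start@3 write@6
I3 mul r2: issue@4 deps=(1,0) exec_start@5 write@7

Answer: 2 5 6 7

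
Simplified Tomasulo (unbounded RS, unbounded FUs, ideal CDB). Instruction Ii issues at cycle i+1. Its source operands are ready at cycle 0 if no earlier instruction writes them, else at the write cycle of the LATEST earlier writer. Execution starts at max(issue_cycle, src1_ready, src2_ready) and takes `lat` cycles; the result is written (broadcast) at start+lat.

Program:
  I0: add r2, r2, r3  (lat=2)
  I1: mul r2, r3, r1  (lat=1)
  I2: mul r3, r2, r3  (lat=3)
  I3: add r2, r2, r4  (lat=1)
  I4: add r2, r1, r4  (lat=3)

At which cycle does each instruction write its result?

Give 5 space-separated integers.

Answer: 3 3 6 5 8

Derivation:
I0 add r2: issue@1 deps=(None,None) exec_start@1 write@3
I1 mul r2: issue@2 deps=(None,None) exec_start@2 write@3
I2 mul r3: issue@3 deps=(1,None) exec_start@3 write@6
I3 add r2: issue@4 deps=(1,None) exec_start@4 write@5
I4 add r2: issue@5 deps=(None,None) exec_start@5 write@8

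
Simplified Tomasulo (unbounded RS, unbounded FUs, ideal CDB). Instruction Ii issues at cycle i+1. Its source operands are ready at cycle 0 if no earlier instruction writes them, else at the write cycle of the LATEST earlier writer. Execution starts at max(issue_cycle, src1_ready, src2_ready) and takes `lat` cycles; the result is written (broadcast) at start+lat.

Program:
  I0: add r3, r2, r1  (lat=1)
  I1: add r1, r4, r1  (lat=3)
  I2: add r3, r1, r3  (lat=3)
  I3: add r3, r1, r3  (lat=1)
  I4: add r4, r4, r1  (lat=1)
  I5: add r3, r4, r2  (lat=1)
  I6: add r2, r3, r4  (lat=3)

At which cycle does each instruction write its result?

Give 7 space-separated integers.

Answer: 2 5 8 9 6 7 10

Derivation:
I0 add r3: issue@1 deps=(None,None) exec_start@1 write@2
I1 add r1: issue@2 deps=(None,None) exec_start@2 write@5
I2 add r3: issue@3 deps=(1,0) exec_start@5 write@8
I3 add r3: issue@4 deps=(1,2) exec_start@8 write@9
I4 add r4: issue@5 deps=(None,1) exec_start@5 write@6
I5 add r3: issue@6 deps=(4,None) exec_start@6 write@7
I6 add r2: issue@7 deps=(5,4) exec_start@7 write@10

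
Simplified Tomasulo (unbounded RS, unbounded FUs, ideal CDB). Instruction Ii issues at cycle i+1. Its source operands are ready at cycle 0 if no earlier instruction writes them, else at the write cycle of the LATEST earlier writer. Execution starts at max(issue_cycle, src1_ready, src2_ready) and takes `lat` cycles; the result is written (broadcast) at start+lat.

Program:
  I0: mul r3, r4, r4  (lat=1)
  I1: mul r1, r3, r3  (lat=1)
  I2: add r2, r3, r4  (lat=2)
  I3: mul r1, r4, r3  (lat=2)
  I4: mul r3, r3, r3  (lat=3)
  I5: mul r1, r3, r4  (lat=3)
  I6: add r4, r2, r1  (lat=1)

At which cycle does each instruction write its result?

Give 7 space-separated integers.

Answer: 2 3 5 6 8 11 12

Derivation:
I0 mul r3: issue@1 deps=(None,None) exec_start@1 write@2
I1 mul r1: issue@2 deps=(0,0) exec_start@2 write@3
I2 add r2: issue@3 deps=(0,None) exec_start@3 write@5
I3 mul r1: issue@4 deps=(None,0) exec_start@4 write@6
I4 mul r3: issue@5 deps=(0,0) exec_start@5 write@8
I5 mul r1: issue@6 deps=(4,None) exec_start@8 write@11
I6 add r4: issue@7 deps=(2,5) exec_start@11 write@12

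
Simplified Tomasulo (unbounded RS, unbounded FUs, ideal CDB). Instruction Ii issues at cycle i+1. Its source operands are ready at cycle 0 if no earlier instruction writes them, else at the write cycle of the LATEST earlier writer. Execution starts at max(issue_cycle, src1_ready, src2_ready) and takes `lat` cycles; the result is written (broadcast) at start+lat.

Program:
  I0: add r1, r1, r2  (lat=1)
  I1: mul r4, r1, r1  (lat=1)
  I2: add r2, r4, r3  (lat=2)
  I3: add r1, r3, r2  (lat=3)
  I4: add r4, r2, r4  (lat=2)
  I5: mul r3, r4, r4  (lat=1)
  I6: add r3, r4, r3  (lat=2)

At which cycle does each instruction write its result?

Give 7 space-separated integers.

Answer: 2 3 5 8 7 8 10

Derivation:
I0 add r1: issue@1 deps=(None,None) exec_start@1 write@2
I1 mul r4: issue@2 deps=(0,0) exec_start@2 write@3
I2 add r2: issue@3 deps=(1,None) exec_start@3 write@5
I3 add r1: issue@4 deps=(None,2) exec_start@5 write@8
I4 add r4: issue@5 deps=(2,1) exec_start@5 write@7
I5 mul r3: issue@6 deps=(4,4) exec_start@7 write@8
I6 add r3: issue@7 deps=(4,5) exec_start@8 write@10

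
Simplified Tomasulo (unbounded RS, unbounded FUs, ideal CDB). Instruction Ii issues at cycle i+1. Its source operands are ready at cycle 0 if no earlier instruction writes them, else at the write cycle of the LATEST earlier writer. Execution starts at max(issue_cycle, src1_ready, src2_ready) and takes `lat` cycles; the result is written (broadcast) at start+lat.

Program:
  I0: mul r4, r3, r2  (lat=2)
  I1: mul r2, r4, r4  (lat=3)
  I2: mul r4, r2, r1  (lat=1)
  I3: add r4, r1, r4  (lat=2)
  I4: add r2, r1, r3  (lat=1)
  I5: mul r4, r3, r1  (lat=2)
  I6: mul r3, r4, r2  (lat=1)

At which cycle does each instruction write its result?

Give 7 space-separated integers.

Answer: 3 6 7 9 6 8 9

Derivation:
I0 mul r4: issue@1 deps=(None,None) exec_start@1 write@3
I1 mul r2: issue@2 deps=(0,0) exec_start@3 write@6
I2 mul r4: issue@3 deps=(1,None) exec_start@6 write@7
I3 add r4: issue@4 deps=(None,2) exec_start@7 write@9
I4 add r2: issue@5 deps=(None,None) exec_start@5 write@6
I5 mul r4: issue@6 deps=(None,None) exec_start@6 write@8
I6 mul r3: issue@7 deps=(5,4) exec_start@8 write@9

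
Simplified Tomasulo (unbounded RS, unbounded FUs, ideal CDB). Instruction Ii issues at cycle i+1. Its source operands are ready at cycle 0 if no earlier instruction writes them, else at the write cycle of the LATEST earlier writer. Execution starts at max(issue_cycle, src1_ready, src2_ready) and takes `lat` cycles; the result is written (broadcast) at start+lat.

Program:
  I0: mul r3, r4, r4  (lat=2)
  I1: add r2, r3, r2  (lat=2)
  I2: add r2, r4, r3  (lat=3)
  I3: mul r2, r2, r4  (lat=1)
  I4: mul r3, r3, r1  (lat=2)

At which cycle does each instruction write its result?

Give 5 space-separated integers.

I0 mul r3: issue@1 deps=(None,None) exec_start@1 write@3
I1 add r2: issue@2 deps=(0,None) exec_start@3 write@5
I2 add r2: issue@3 deps=(None,0) exec_start@3 write@6
I3 mul r2: issue@4 deps=(2,None) exec_start@6 write@7
I4 mul r3: issue@5 deps=(0,None) exec_start@5 write@7

Answer: 3 5 6 7 7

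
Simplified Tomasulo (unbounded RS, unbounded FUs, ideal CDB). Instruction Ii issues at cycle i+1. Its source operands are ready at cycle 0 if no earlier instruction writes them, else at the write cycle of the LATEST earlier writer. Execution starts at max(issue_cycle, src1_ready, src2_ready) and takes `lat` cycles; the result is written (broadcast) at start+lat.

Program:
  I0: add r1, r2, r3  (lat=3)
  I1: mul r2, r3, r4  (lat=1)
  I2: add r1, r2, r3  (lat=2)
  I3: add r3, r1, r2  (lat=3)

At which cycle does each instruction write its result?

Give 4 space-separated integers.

I0 add r1: issue@1 deps=(None,None) exec_start@1 write@4
I1 mul r2: issue@2 deps=(None,None) exec_start@2 write@3
I2 add r1: issue@3 deps=(1,None) exec_start@3 write@5
I3 add r3: issue@4 deps=(2,1) exec_start@5 write@8

Answer: 4 3 5 8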